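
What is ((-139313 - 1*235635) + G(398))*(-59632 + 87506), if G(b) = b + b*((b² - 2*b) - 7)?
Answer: 1737961962352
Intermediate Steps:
G(b) = b + b*(-7 + b² - 2*b)
((-139313 - 1*235635) + G(398))*(-59632 + 87506) = ((-139313 - 1*235635) + 398*(-6 + 398² - 2*398))*(-59632 + 87506) = ((-139313 - 235635) + 398*(-6 + 158404 - 796))*27874 = (-374948 + 398*157602)*27874 = (-374948 + 62725596)*27874 = 62350648*27874 = 1737961962352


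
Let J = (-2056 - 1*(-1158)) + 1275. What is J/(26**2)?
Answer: 29/52 ≈ 0.55769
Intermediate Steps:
J = 377 (J = (-2056 + 1158) + 1275 = -898 + 1275 = 377)
J/(26**2) = 377/(26**2) = 377/676 = 377*(1/676) = 29/52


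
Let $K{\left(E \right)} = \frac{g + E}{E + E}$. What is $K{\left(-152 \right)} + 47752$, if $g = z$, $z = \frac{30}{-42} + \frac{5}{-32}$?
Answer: $\frac{3251754435}{68096} \approx 47753.0$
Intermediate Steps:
$z = - \frac{195}{224}$ ($z = 30 \left(- \frac{1}{42}\right) + 5 \left(- \frac{1}{32}\right) = - \frac{5}{7} - \frac{5}{32} = - \frac{195}{224} \approx -0.87054$)
$g = - \frac{195}{224} \approx -0.87054$
$K{\left(E \right)} = \frac{- \frac{195}{224} + E}{2 E}$ ($K{\left(E \right)} = \frac{- \frac{195}{224} + E}{E + E} = \frac{- \frac{195}{224} + E}{2 E}$)
$K{\left(-152 \right)} + 47752 = \frac{-195 + 224 \left(-152\right)}{448 \left(-152\right)} + 47752 = \frac{1}{448} \left(- \frac{1}{152}\right) \left(-195 - 34048\right) + 47752 = \frac{1}{448} \left(- \frac{1}{152}\right) \left(-34243\right) + 47752 = \frac{34243}{68096} + 47752 = \frac{3251754435}{68096}$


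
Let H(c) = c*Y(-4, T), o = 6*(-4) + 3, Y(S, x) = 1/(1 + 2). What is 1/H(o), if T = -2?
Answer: -⅐ ≈ -0.14286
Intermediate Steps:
Y(S, x) = ⅓ (Y(S, x) = 1/3 = ⅓)
o = -21 (o = -24 + 3 = -21)
H(c) = c/3 (H(c) = c*(⅓) = c/3)
1/H(o) = 1/((⅓)*(-21)) = 1/(-7) = -⅐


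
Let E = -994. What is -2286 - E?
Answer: -1292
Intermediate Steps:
-2286 - E = -2286 - 1*(-994) = -2286 + 994 = -1292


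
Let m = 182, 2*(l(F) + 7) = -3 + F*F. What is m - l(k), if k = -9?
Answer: 150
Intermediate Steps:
l(F) = -17/2 + F**2/2 (l(F) = -7 + (-3 + F*F)/2 = -7 + (-3 + F**2)/2 = -7 + (-3/2 + F**2/2) = -17/2 + F**2/2)
m - l(k) = 182 - (-17/2 + (1/2)*(-9)**2) = 182 - (-17/2 + (1/2)*81) = 182 - (-17/2 + 81/2) = 182 - 1*32 = 182 - 32 = 150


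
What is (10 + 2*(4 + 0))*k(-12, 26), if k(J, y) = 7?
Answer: 126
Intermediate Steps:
(10 + 2*(4 + 0))*k(-12, 26) = (10 + 2*(4 + 0))*7 = (10 + 2*4)*7 = (10 + 8)*7 = 18*7 = 126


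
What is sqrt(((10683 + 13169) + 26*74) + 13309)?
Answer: sqrt(39085) ≈ 197.70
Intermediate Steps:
sqrt(((10683 + 13169) + 26*74) + 13309) = sqrt((23852 + 1924) + 13309) = sqrt(25776 + 13309) = sqrt(39085)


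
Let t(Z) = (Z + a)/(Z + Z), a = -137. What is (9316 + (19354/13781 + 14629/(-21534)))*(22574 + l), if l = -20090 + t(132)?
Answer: 1813096533893220121/78344654256 ≈ 2.3143e+7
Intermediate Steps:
t(Z) = (-137 + Z)/(2*Z) (t(Z) = (Z - 137)/(Z + Z) = (-137 + Z)/((2*Z)) = (-137 + Z)*(1/(2*Z)) = (-137 + Z)/(2*Z))
l = -5303765/264 (l = -20090 + (½)*(-137 + 132)/132 = -20090 + (½)*(1/132)*(-5) = -20090 - 5/264 = -5303765/264 ≈ -20090.)
(9316 + (19354/13781 + 14629/(-21534)))*(22574 + l) = (9316 + (19354/13781 + 14629/(-21534)))*(22574 - 5303765/264) = (9316 + (19354*(1/13781) + 14629*(-1/21534)))*(655771/264) = (9316 + (19354/13781 - 14629/21534))*(655771/264) = (9316 + 215166787/296760054)*(655771/264) = (2764831829851/296760054)*(655771/264) = 1813096533893220121/78344654256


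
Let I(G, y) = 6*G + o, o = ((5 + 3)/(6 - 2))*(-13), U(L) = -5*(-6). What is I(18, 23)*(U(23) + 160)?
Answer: 15580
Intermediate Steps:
U(L) = 30
o = -26 (o = (8/4)*(-13) = (8*(1/4))*(-13) = 2*(-13) = -26)
I(G, y) = -26 + 6*G (I(G, y) = 6*G - 26 = -26 + 6*G)
I(18, 23)*(U(23) + 160) = (-26 + 6*18)*(30 + 160) = (-26 + 108)*190 = 82*190 = 15580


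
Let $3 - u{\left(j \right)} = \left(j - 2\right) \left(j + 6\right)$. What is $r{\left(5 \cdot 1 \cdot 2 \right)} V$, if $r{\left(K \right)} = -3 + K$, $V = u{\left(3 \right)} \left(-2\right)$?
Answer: $84$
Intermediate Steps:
$u{\left(j \right)} = 3 - \left(-2 + j\right) \left(6 + j\right)$ ($u{\left(j \right)} = 3 - \left(j - 2\right) \left(j + 6\right) = 3 - \left(-2 + j\right) \left(6 + j\right)$)
$V = 12$ ($V = \left(15 - 3^{2} - 12\right) \left(-2\right) = \left(15 - 9 - 12\right) \left(-2\right) = \left(-6\right) \left(-2\right) = 12$)
$r{\left(5 \cdot 1 \cdot 2 \right)} V = \left(-3 + 5 \cdot 1 \cdot 2\right) 12 = \left(-3 + 5 \cdot 2\right) 12 = \left(-3 + 10\right) 12 = 7 \cdot 12 = 84$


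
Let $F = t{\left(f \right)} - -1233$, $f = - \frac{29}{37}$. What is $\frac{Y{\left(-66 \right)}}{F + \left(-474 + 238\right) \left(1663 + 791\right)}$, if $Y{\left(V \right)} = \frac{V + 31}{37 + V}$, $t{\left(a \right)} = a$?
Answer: $- \frac{1295}{620099344} \approx -2.0884 \cdot 10^{-6}$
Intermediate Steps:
$f = - \frac{29}{37}$ ($f = \left(-29\right) \frac{1}{37} = - \frac{29}{37} \approx -0.78378$)
$F = \frac{45592}{37}$ ($F = - \frac{29}{37} - -1233 = - \frac{29}{37} + 1233 = \frac{45592}{37} \approx 1232.2$)
$Y{\left(V \right)} = \frac{31 + V}{37 + V}$
$\frac{Y{\left(-66 \right)}}{F + \left(-474 + 238\right) \left(1663 + 791\right)} = \frac{\frac{1}{37 - 66} \left(31 - 66\right)}{\frac{45592}{37} + \left(-474 + 238\right) \left(1663 + 791\right)} = \frac{\frac{1}{-29} \left(-35\right)}{\frac{45592}{37} - 579144} = \frac{\left(- \frac{1}{29}\right) \left(-35\right)}{\frac{45592}{37} - 579144} = \frac{35}{29 \left(- \frac{21382736}{37}\right)} = \frac{35}{29} \left(- \frac{37}{21382736}\right) = - \frac{1295}{620099344}$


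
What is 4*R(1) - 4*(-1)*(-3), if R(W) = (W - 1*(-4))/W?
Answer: 8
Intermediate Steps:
R(W) = (4 + W)/W (R(W) = (W + 4)/W = (4 + W)/W)
4*R(1) - 4*(-1)*(-3) = 4*((4 + 1)/1) - 4*(-1)*(-3) = 4*(1*5) + 4*(-3) = 4*5 - 12 = 20 - 12 = 8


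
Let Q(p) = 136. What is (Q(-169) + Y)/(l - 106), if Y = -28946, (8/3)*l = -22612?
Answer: 57620/17171 ≈ 3.3557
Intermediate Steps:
l = -16959/2 (l = (3/8)*(-22612) = -16959/2 ≈ -8479.5)
(Q(-169) + Y)/(l - 106) = (136 - 28946)/(-16959/2 - 106) = -28810/(-17171/2) = -28810*(-2/17171) = 57620/17171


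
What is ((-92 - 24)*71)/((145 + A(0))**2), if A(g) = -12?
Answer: -8236/17689 ≈ -0.46560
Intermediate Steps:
((-92 - 24)*71)/((145 + A(0))**2) = ((-92 - 24)*71)/((145 - 12)**2) = (-116*71)/(133**2) = -8236/17689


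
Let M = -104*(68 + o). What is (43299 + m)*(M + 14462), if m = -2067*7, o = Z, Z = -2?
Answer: 219050340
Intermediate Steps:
o = -2
M = -6864 (M = -104*(68 - 2) = -104*66 = -6864)
m = -14469
(43299 + m)*(M + 14462) = (43299 - 14469)*(-6864 + 14462) = 28830*7598 = 219050340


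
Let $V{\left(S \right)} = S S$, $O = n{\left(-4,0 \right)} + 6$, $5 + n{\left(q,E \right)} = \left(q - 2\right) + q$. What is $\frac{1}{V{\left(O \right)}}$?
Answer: $\frac{1}{81} \approx 0.012346$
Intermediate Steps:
$n{\left(q,E \right)} = -7 + 2 q$ ($n{\left(q,E \right)} = -5 + \left(\left(q - 2\right) + q\right) = -5 + \left(\left(-2 + q\right) + q\right) = -5 + \left(-2 + 2 q\right) = -7 + 2 q$)
$O = -9$ ($O = \left(-7 + 2 \left(-4\right)\right) + 6 = \left(-7 - 8\right) + 6 = -15 + 6 = -9$)
$V{\left(S \right)} = S^{2}$
$\frac{1}{V{\left(O \right)}} = \frac{1}{\left(-9\right)^{2}} = \frac{1}{81}$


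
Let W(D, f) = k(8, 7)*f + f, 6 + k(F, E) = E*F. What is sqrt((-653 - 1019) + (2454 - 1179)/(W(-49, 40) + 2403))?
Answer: I*sqrt(3666670167)/1481 ≈ 40.887*I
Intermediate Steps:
k(F, E) = -6 + E*F
W(D, f) = 51*f (W(D, f) = (-6 + 7*8)*f + f = (-6 + 56)*f + f = 50*f + f = 51*f)
sqrt((-653 - 1019) + (2454 - 1179)/(W(-49, 40) + 2403)) = sqrt((-653 - 1019) + (2454 - 1179)/(51*40 + 2403)) = sqrt(-1672 + 1275/(2040 + 2403)) = sqrt(-1672 + 1275/4443) = sqrt(-1672 + 1275*(1/4443)) = sqrt(-1672 + 425/1481) = sqrt(-2475807/1481) = I*sqrt(3666670167)/1481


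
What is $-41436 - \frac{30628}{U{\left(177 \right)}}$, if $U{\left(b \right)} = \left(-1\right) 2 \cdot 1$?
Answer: $-26122$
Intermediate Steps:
$U{\left(b \right)} = -2$ ($U{\left(b \right)} = \left(-2\right) 1 = -2$)
$-41436 - \frac{30628}{U{\left(177 \right)}} = -41436 - \frac{30628}{-2} = -41436 - -15314 = -41436 + 15314 = -26122$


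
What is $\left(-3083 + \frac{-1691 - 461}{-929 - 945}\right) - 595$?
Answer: $- \frac{3445210}{937} \approx -3676.9$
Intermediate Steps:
$\left(-3083 + \frac{-1691 - 461}{-929 - 945}\right) - 595 = \left(-3083 - \frac{2152}{-929 - 945}\right) - 595 = \left(-3083 - \frac{2152}{-1874}\right) - 595 = \left(-3083 - - \frac{1076}{937}\right) - 595 = \left(-3083 + \frac{1076}{937}\right) - 595 = - \frac{2887695}{937} - 595 = - \frac{3445210}{937}$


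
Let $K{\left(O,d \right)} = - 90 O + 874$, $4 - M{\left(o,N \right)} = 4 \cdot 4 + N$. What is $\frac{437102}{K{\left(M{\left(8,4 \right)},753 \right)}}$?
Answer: $\frac{218551}{1157} \approx 188.89$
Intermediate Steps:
$M{\left(o,N \right)} = -12 - N$ ($M{\left(o,N \right)} = 4 - \left(4 \cdot 4 + N\right) = 4 - \left(16 + N\right) = -12 - N$)
$K{\left(O,d \right)} = 874 - 90 O$
$\frac{437102}{K{\left(M{\left(8,4 \right)},753 \right)}} = \frac{437102}{874 - 90 \left(-12 - 4\right)} = \frac{437102}{874 - -1440} = \frac{437102}{874 + 1440} = \frac{437102}{2314} = 437102 \cdot \frac{1}{2314} = \frac{218551}{1157}$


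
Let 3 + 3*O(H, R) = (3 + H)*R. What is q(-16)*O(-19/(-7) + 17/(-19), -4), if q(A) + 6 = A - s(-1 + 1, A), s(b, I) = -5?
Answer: 50371/399 ≈ 126.24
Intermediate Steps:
O(H, R) = -1 + R*(3 + H)/3 (O(H, R) = -1 + ((3 + H)*R)/3 = -1 + (R*(3 + H))/3 = -1 + R*(3 + H)/3)
q(A) = -1 + A (q(A) = -6 + (A - 1*(-5)) = -6 + (A + 5) = -6 + (5 + A) = -1 + A)
q(-16)*O(-19/(-7) + 17/(-19), -4) = (-1 - 16)*(-1 - 4 + (⅓)*(-19/(-7) + 17/(-19))*(-4)) = -17*(-1 - 4 + (⅓)*(-19*(-⅐) + 17*(-1/19))*(-4)) = -17*(-1 - 4 + (⅓)*(19/7 - 17/19)*(-4)) = -17*(-1 - 4 + (⅓)*(242/133)*(-4)) = -17*(-1 - 4 - 968/399) = -17*(-2963/399) = 50371/399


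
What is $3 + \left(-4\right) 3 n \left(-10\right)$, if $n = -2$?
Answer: $-237$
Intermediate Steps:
$3 + \left(-4\right) 3 n \left(-10\right) = 3 + \left(-4\right) 3 \left(-2\right) \left(-10\right) = 3 + \left(-12\right) \left(-2\right) \left(-10\right) = 3 + 24 \left(-10\right) = 3 - 240 = -237$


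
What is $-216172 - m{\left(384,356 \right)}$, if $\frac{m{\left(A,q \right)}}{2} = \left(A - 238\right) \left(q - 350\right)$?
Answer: $-217924$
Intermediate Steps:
$m{\left(A,q \right)} = 2 \left(-350 + q\right) \left(-238 + A\right)$ ($m{\left(A,q \right)} = 2 \left(A - 238\right) \left(q - 350\right) = 2 \left(-238 + A\right) \left(q - 350\right) = 2 \left(-238 + A\right) \left(-350 + q\right) = 2 \left(-350 + q\right) \left(-238 + A\right)$)
$-216172 - m{\left(384,356 \right)} = -216172 - \left(166600 - 268800 - 169456 + 2 \cdot 384 \cdot 356\right) = -216172 - \left(166600 - 268800 - 169456 + 273408\right) = -216172 - 1752 = -217924$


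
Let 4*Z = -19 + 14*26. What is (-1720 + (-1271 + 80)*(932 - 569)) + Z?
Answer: -1735867/4 ≈ -4.3397e+5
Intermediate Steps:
Z = 345/4 (Z = (-19 + 14*26)/4 = (-19 + 364)/4 = (1/4)*345 = 345/4 ≈ 86.250)
(-1720 + (-1271 + 80)*(932 - 569)) + Z = (-1720 + (-1271 + 80)*(932 - 569)) + 345/4 = (-1720 - 1191*363) + 345/4 = (-1720 - 432333) + 345/4 = -434053 + 345/4 = -1735867/4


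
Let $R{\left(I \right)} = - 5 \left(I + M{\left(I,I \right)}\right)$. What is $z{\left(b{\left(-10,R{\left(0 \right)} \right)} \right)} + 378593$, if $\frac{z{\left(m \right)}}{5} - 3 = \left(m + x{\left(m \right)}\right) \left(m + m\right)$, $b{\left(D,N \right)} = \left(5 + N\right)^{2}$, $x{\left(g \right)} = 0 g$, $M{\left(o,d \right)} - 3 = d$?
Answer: $478608$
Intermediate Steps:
$M{\left(o,d \right)} = 3 + d$
$x{\left(g \right)} = 0$
$R{\left(I \right)} = -15 - 10 I$ ($R{\left(I \right)} = - 5 \left(I + \left(3 + I\right)\right) = - 5 \left(3 + 2 I\right) = -15 - 10 I$)
$z{\left(m \right)} = 15 + 10 m^{2}$ ($z{\left(m \right)} = 15 + 5 \left(m + 0\right) \left(m + m\right) = 15 + 5 m 2 m = 15 + 5 \cdot 2 m^{2} = 15 + 10 m^{2}$)
$z{\left(b{\left(-10,R{\left(0 \right)} \right)} \right)} + 378593 = \left(15 + 10 \left(\left(5 - 15\right)^{2}\right)^{2}\right) + 378593 = \left(15 + 10 \left(\left(-10\right)^{2}\right)^{2}\right) + 378593 = \left(15 + 10 \cdot 100^{2}\right) + 378593 = \left(15 + 10 \cdot 10000\right) + 378593 = \left(15 + 100000\right) + 378593 = 100015 + 378593 = 478608$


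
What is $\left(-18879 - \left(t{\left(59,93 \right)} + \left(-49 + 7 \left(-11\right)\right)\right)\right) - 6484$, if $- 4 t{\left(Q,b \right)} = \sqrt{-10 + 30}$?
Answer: $-25237 + \frac{\sqrt{5}}{2} \approx -25236.0$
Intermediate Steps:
$t{\left(Q,b \right)} = - \frac{\sqrt{5}}{2}$ ($t{\left(Q,b \right)} = - \frac{\sqrt{-10 + 30}}{4} = - \frac{\sqrt{20}}{4} = - \frac{2 \sqrt{5}}{4} = - \frac{\sqrt{5}}{2}$)
$\left(-18879 - \left(t{\left(59,93 \right)} + \left(-49 + 7 \left(-11\right)\right)\right)\right) - 6484 = \left(-18879 - \left(- \frac{\sqrt{5}}{2} + \left(-49 + 7 \left(-11\right)\right)\right)\right) - 6484 = \left(-18879 - \left(- \frac{\sqrt{5}}{2} - 126\right)\right) - 6484 = \left(-18879 - \left(-126 - \frac{\sqrt{5}}{2}\right)\right) - 6484 = \left(-18879 + \left(126 + \frac{\sqrt{5}}{2}\right)\right) - 6484 = \left(-18753 + \frac{\sqrt{5}}{2}\right) - 6484 = -25237 + \frac{\sqrt{5}}{2}$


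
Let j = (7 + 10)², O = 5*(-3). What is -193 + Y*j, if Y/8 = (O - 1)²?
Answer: 591679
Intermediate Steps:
O = -15
Y = 2048 (Y = 8*(-15 - 1)² = 8*(-16)² = 8*256 = 2048)
j = 289 (j = 17² = 289)
-193 + Y*j = -193 + 2048*289 = -193 + 591872 = 591679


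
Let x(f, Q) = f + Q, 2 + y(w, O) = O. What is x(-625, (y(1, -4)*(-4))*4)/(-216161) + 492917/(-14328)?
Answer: -106541852125/3097154808 ≈ -34.400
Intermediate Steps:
y(w, O) = -2 + O
x(f, Q) = Q + f
x(-625, (y(1, -4)*(-4))*4)/(-216161) + 492917/(-14328) = (((-2 - 4)*(-4))*4 - 625)/(-216161) + 492917/(-14328) = (-6*(-4)*4 - 625)*(-1/216161) + 492917*(-1/14328) = (24*4 - 625)*(-1/216161) - 492917/14328 = (96 - 625)*(-1/216161) - 492917/14328 = -529*(-1/216161) - 492917/14328 = 529/216161 - 492917/14328 = -106541852125/3097154808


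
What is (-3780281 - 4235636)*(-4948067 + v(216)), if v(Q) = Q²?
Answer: 39289303758887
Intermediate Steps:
(-3780281 - 4235636)*(-4948067 + v(216)) = (-3780281 - 4235636)*(-4948067 + 216²) = -8015917*(-4948067 + 46656) = -8015917*(-4901411) = 39289303758887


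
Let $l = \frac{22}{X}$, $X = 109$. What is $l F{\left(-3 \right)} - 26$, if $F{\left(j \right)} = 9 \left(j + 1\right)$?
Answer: $- \frac{3230}{109} \approx -29.633$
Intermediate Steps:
$l = \frac{22}{109} \approx 0.20183$
$F{\left(j \right)} = 9 + 9 j$ ($F{\left(j \right)} = 9 \left(1 + j\right) = 9 + 9 j$)
$l F{\left(-3 \right)} - 26 = \frac{22 \left(9 + 9 \left(-3\right)\right)}{109} - 26 = \frac{22 \left(9 - 27\right)}{109} - 26 = \frac{22}{109} \left(-18\right) - 26 = - \frac{396}{109} - 26 = - \frac{3230}{109}$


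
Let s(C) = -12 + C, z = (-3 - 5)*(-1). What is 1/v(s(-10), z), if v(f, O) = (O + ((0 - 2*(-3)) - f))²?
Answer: 1/1296 ≈ 0.00077160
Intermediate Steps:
z = 8 (z = -8*(-1) = 8)
v(f, O) = (6 + O - f)² (v(f, O) = (O + ((0 + 6) - f))² = (O + (6 - f))² = (6 + O - f)²)
1/v(s(-10), z) = 1/((6 + 8 - (-12 - 10))²) = 1/((6 + 8 - 1*(-22))²) = 1/((6 + 8 + 22)²) = 1/(36²) = 1/1296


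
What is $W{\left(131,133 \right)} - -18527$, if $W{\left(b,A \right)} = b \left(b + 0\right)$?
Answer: $35688$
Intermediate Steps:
$W{\left(b,A \right)} = b^{2}$ ($W{\left(b,A \right)} = b b = b^{2}$)
$W{\left(131,133 \right)} - -18527 = 131^{2} - -18527 = 17161 + 18527 = 35688$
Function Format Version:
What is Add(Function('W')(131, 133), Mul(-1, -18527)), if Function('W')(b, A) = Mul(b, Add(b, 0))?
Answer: 35688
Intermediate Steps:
Function('W')(b, A) = Pow(b, 2) (Function('W')(b, A) = Mul(b, b) = Pow(b, 2))
Add(Function('W')(131, 133), Mul(-1, -18527)) = Add(Pow(131, 2), Mul(-1, -18527)) = Add(17161, 18527) = 35688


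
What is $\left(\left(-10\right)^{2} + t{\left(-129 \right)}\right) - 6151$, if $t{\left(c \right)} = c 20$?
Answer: $-8631$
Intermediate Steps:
$t{\left(c \right)} = 20 c$
$\left(\left(-10\right)^{2} + t{\left(-129 \right)}\right) - 6151 = \left(\left(-10\right)^{2} + 20 \left(-129\right)\right) - 6151 = \left(100 - 2580\right) - 6151 = -2480 - 6151 = -8631$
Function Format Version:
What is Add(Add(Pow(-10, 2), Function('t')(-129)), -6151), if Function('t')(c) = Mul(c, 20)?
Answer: -8631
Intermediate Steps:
Function('t')(c) = Mul(20, c)
Add(Add(Pow(-10, 2), Function('t')(-129)), -6151) = Add(Add(Pow(-10, 2), Mul(20, -129)), -6151) = Add(Add(100, -2580), -6151) = Add(-2480, -6151) = -8631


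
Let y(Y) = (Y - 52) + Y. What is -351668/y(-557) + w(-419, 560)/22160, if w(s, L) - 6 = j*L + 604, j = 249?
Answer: 397813059/1291928 ≈ 307.92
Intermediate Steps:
w(s, L) = 610 + 249*L (w(s, L) = 6 + (249*L + 604) = 6 + (604 + 249*L) = 610 + 249*L)
y(Y) = -52 + 2*Y (y(Y) = (-52 + Y) + Y = -52 + 2*Y)
-351668/y(-557) + w(-419, 560)/22160 = -351668/(-52 + 2*(-557)) + (610 + 249*560)/22160 = -351668/(-52 - 1114) + (610 + 139440)*(1/22160) = -351668/(-1166) + 140050*(1/22160) = -351668*(-1/1166) + 14005/2216 = 175834/583 + 14005/2216 = 397813059/1291928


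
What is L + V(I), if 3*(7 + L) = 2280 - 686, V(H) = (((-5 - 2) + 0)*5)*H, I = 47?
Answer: -3362/3 ≈ -1120.7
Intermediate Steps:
V(H) = -35*H (V(H) = ((-7 + 0)*5)*H = (-7*5)*H = -35*H)
L = 1573/3 (L = -7 + (2280 - 686)/3 = -7 + (1/3)*1594 = -7 + 1594/3 = 1573/3 ≈ 524.33)
L + V(I) = 1573/3 - 35*47 = 1573/3 - 1645 = -3362/3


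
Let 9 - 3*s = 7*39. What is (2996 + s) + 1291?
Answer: 4199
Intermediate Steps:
s = -88 (s = 3 - 7*39/3 = 3 - ⅓*273 = 3 - 91 = -88)
(2996 + s) + 1291 = (2996 - 88) + 1291 = 2908 + 1291 = 4199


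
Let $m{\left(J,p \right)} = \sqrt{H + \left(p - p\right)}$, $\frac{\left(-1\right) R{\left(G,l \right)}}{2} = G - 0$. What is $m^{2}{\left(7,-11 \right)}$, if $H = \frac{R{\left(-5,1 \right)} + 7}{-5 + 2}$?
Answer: $- \frac{17}{3} \approx -5.6667$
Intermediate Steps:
$R{\left(G,l \right)} = - 2 G$ ($R{\left(G,l \right)} = - 2 \left(G - 0\right) = - 2 \left(G + 0\right) = - 2 G$)
$H = - \frac{17}{3}$ ($H = \frac{\left(-2\right) \left(-5\right) + 7}{-5 + 2} = \frac{10 + 7}{-3} = 17 \left(- \frac{1}{3}\right) = - \frac{17}{3} \approx -5.6667$)
$m{\left(J,p \right)} = \frac{i \sqrt{51}}{3}$ ($m{\left(J,p \right)} = \sqrt{- \frac{17}{3} + \left(p - p\right)} = \sqrt{- \frac{17}{3} + 0} = \sqrt{- \frac{17}{3}} = \frac{i \sqrt{51}}{3}$)
$m^{2}{\left(7,-11 \right)} = \left(\frac{i \sqrt{51}}{3}\right)^{2} = - \frac{17}{3}$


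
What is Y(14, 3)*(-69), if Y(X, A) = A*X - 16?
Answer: -1794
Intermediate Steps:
Y(X, A) = -16 + A*X
Y(14, 3)*(-69) = (-16 + 3*14)*(-69) = (-16 + 42)*(-69) = 26*(-69) = -1794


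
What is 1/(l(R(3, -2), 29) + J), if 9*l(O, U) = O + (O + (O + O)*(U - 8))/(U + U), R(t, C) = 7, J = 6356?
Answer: 522/3318539 ≈ 0.00015730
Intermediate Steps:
l(O, U) = O/9 + (O + 2*O*(-8 + U))/(18*U) (l(O, U) = (O + (O + (O + O)*(U - 8))/(U + U))/9 = (O + (O + (2*O)*(-8 + U))/((2*U)))/9 = (O + (O + 2*O*(-8 + U))*(1/(2*U)))/9 = (O + (O + 2*O*(-8 + U))/(2*U))/9 = O/9 + (O + 2*O*(-8 + U))/(18*U))
1/(l(R(3, -2), 29) + J) = 1/((1/18)*7*(-15 + 4*29)/29 + 6356) = 1/((1/18)*7*(1/29)*(-15 + 116) + 6356) = 1/((1/18)*7*(1/29)*101 + 6356) = 1/(707/522 + 6356) = 1/(3318539/522) = 522/3318539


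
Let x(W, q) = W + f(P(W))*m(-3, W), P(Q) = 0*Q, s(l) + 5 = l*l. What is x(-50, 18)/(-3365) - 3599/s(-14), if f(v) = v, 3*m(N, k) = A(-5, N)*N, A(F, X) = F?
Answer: -2420217/128543 ≈ -18.828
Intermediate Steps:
m(N, k) = -5*N/3 (m(N, k) = (-5*N)/3 = -5*N/3)
s(l) = -5 + l² (s(l) = -5 + l*l = -5 + l²)
P(Q) = 0
x(W, q) = W (x(W, q) = W + 0*(-5/3*(-3)) = W + 0*5 = W + 0 = W)
x(-50, 18)/(-3365) - 3599/s(-14) = -50/(-3365) - 3599/(-5 + (-14)²) = -50*(-1/3365) - 3599/(-5 + 196) = 10/673 - 3599/191 = -2420217/128543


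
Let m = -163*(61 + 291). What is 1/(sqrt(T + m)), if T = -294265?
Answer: -I*sqrt(351641)/351641 ≈ -0.0016864*I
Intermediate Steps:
m = -57376 (m = -163*352 = -57376)
1/(sqrt(T + m)) = 1/(sqrt(-294265 - 57376)) = 1/(sqrt(-351641)) = 1/(I*sqrt(351641)) = -I*sqrt(351641)/351641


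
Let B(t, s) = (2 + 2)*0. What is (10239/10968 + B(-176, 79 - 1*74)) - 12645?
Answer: -46226707/3656 ≈ -12644.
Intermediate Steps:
B(t, s) = 0 (B(t, s) = 4*0 = 0)
(10239/10968 + B(-176, 79 - 1*74)) - 12645 = (10239/10968 + 0) - 12645 = (10239*(1/10968) + 0) - 12645 = (3413/3656 + 0) - 12645 = 3413/3656 - 12645 = -46226707/3656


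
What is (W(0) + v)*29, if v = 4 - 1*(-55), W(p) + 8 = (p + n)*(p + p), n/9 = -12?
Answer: 1479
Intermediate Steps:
n = -108 (n = 9*(-12) = -108)
W(p) = -8 + 2*p*(-108 + p) (W(p) = -8 + (p - 108)*(p + p) = -8 + (-108 + p)*(2*p) = -8 + 2*p*(-108 + p))
v = 59 (v = 4 + 55 = 59)
(W(0) + v)*29 = ((-8 - 216*0 + 2*0**2) + 59)*29 = ((-8 + 0 + 2*0) + 59)*29 = ((-8 + 0 + 0) + 59)*29 = (-8 + 59)*29 = 51*29 = 1479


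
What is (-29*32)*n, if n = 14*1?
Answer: -12992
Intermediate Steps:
n = 14
(-29*32)*n = -29*32*14 = -928*14 = -12992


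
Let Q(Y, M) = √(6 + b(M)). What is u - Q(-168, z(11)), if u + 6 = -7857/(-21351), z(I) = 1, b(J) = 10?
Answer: -68551/7117 ≈ -9.6320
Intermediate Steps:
Q(Y, M) = 4 (Q(Y, M) = √(6 + 10) = √16 = 4)
u = -40083/7117 (u = -6 - 7857/(-21351) = -6 - 7857*(-1/21351) = -6 + 2619/7117 = -40083/7117 ≈ -5.6320)
u - Q(-168, z(11)) = -40083/7117 - 1*4 = -40083/7117 - 4 = -68551/7117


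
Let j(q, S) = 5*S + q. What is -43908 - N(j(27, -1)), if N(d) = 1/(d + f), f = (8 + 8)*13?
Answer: -10098841/230 ≈ -43908.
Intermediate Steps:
j(q, S) = q + 5*S
f = 208 (f = 16*13 = 208)
N(d) = 1/(208 + d) (N(d) = 1/(d + 208) = 1/(208 + d))
-43908 - N(j(27, -1)) = -43908 - 1/(208 + (27 + 5*(-1))) = -43908 - 1/(208 + (27 - 5)) = -43908 - 1/(208 + 22) = -43908 - 1/230 = -10098841/230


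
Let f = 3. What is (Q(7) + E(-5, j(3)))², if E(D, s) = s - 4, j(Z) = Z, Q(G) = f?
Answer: 4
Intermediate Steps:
Q(G) = 3
E(D, s) = -4 + s
(Q(7) + E(-5, j(3)))² = (3 + (-4 + 3))² = (3 - 1)² = 2² = 4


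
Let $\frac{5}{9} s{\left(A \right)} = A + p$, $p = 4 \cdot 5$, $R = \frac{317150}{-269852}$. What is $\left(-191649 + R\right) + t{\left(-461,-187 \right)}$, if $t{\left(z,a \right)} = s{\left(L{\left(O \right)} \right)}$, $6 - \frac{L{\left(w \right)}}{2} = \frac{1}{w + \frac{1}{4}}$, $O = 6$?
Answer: $- \frac{3231362191097}{16865750} \approx -1.9159 \cdot 10^{5}$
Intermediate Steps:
$R = - \frac{158575}{134926}$ ($R = 317150 \left(- \frac{1}{269852}\right) = - \frac{158575}{134926} \approx -1.1753$)
$L{\left(w \right)} = 12 - \frac{2}{\frac{1}{4} + w}$ ($L{\left(w \right)} = 12 - \frac{2}{w + \frac{1}{4}} = 12 - \frac{2}{\frac{1}{4} + w}$)
$p = 20$
$s{\left(A \right)} = 36 + \frac{9 A}{5}$ ($s{\left(A \right)} = \frac{9 \left(A + 20\right)}{5} = \frac{9 \left(20 + A\right)}{5} = 36 + \frac{9 A}{5}$)
$t{\left(z,a \right)} = \frac{7128}{125}$ ($t{\left(z,a \right)} = 36 + \frac{9 \frac{4 \left(1 + 12 \cdot 6\right)}{1 + 4 \cdot 6}}{5} = 36 + \frac{9 \frac{4 \left(1 + 72\right)}{1 + 24}}{5} = 36 + \frac{9 \cdot 4 \cdot \frac{1}{25} \cdot 73}{5} = 36 + \frac{9}{5} \cdot \frac{292}{25} = 36 + \frac{2628}{125} = \frac{7128}{125}$)
$\left(-191649 + R\right) + t{\left(-461,-187 \right)} = \left(-191649 - \frac{158575}{134926}\right) + \frac{7128}{125} = - \frac{25858591549}{134926} + \frac{7128}{125} = - \frac{3231362191097}{16865750}$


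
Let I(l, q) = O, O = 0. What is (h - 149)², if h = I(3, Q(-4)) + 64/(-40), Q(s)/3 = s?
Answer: 567009/25 ≈ 22680.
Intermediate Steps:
Q(s) = 3*s
I(l, q) = 0
h = -8/5 (h = 0 + 64/(-40) = 0 + 64*(-1/40) = 0 - 8/5 = -8/5 ≈ -1.6000)
(h - 149)² = (-8/5 - 149)² = (-753/5)² = 567009/25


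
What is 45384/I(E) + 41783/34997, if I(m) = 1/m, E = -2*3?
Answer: -9529781305/34997 ≈ -2.7230e+5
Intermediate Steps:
E = -6
45384/I(E) + 41783/34997 = 45384/(1/(-6)) + 41783/34997 = 45384/(-⅙) + 41783*(1/34997) = 45384*(-6) + 41783/34997 = -272304 + 41783/34997 = -9529781305/34997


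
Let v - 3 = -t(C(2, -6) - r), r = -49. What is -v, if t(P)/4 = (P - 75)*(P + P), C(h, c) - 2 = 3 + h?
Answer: -8515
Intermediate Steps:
C(h, c) = 5 + h (C(h, c) = 2 + (3 + h) = 5 + h)
t(P) = 8*P*(-75 + P) (t(P) = 4*((P - 75)*(P + P)) = 4*((-75 + P)*(2*P)) = 4*(2*P*(-75 + P)) = 8*P*(-75 + P))
v = 8515 (v = 3 - 8*((5 + 2) - 1*(-49))*(-75 + ((5 + 2) - 1*(-49))) = 3 - 8*(7 + 49)*(-75 + (7 + 49)) = 3 - 8*56*(-75 + 56) = 3 - 8*56*(-19) = 3 - 1*(-8512) = 3 + 8512 = 8515)
-v = -1*8515 = -8515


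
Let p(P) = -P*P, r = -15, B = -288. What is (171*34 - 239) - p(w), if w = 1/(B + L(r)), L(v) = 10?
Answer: 430858301/77284 ≈ 5575.0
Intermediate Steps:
w = -1/278 (w = 1/(-288 + 10) = 1/(-278) = -1/278 ≈ -0.0035971)
p(P) = -P²
(171*34 - 239) - p(w) = (171*34 - 239) - (-1)*(-1/278)² = (5814 - 239) - (-1)/77284 = 5575 - 1*(-1/77284) = 5575 + 1/77284 = 430858301/77284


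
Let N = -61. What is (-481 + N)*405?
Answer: -219510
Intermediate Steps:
(-481 + N)*405 = (-481 - 61)*405 = -542*405 = -219510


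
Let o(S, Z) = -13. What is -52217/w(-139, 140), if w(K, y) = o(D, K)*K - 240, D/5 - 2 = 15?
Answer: -52217/1567 ≈ -33.323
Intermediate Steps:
D = 85 (D = 10 + 5*15 = 10 + 75 = 85)
w(K, y) = -240 - 13*K (w(K, y) = -13*K - 240 = -240 - 13*K)
-52217/w(-139, 140) = -52217/(-240 - 13*(-139)) = -52217/(-240 + 1807) = -52217/1567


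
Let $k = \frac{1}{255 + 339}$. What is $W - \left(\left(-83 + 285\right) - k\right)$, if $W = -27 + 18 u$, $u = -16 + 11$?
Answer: $- \frac{189485}{594} \approx -319.0$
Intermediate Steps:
$u = -5$
$k = \frac{1}{594} \approx 0.0016835$
$W = -117$ ($W = -27 + 18 \left(-5\right) = -27 - 90 = -117$)
$W - \left(\left(-83 + 285\right) - k\right) = -117 - \left(\left(-83 + 285\right) - \frac{1}{594}\right) = -117 - \left(202 - \frac{1}{594}\right) = -117 - \frac{119987}{594} = - \frac{189485}{594}$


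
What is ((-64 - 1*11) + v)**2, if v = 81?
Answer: 36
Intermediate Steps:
((-64 - 1*11) + v)**2 = ((-64 - 1*11) + 81)**2 = ((-64 - 11) + 81)**2 = (-75 + 81)**2 = 6**2 = 36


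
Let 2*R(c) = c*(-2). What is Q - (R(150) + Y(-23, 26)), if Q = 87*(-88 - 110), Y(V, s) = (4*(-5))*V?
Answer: -17536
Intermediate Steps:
Y(V, s) = -20*V
R(c) = -c (R(c) = (c*(-2))/2 = (-2*c)/2 = -c)
Q = -17226 (Q = 87*(-198) = -17226)
Q - (R(150) + Y(-23, 26)) = -17226 - (-1*150 - 20*(-23)) = -17226 - (-150 + 460) = -17226 - 1*310 = -17226 - 310 = -17536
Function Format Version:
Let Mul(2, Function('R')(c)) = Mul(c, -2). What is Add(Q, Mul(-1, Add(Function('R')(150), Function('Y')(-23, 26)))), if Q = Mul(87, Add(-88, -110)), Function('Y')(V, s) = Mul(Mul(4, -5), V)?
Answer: -17536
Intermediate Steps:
Function('Y')(V, s) = Mul(-20, V)
Function('R')(c) = Mul(-1, c) (Function('R')(c) = Mul(Rational(1, 2), Mul(c, -2)) = Mul(Rational(1, 2), Mul(-2, c)) = Mul(-1, c))
Q = -17226 (Q = Mul(87, -198) = -17226)
Add(Q, Mul(-1, Add(Function('R')(150), Function('Y')(-23, 26)))) = Add(-17226, Mul(-1, Add(Mul(-1, 150), Mul(-20, -23)))) = Add(-17226, Mul(-1, Add(-150, 460))) = Add(-17226, Mul(-1, 310)) = Add(-17226, -310) = -17536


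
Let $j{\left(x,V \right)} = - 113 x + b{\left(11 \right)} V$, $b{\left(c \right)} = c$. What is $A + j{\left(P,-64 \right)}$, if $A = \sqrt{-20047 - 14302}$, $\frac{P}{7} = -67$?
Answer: $52293 + 7 i \sqrt{701} \approx 52293.0 + 185.33 i$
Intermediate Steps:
$P = -469$ ($P = 7 \left(-67\right) = -469$)
$j{\left(x,V \right)} = - 113 x + 11 V$
$A = 7 i \sqrt{701}$ ($A = \sqrt{-34349} = 7 i \sqrt{701} \approx 185.33 i$)
$A + j{\left(P,-64 \right)} = 7 i \sqrt{701} + \left(\left(-113\right) \left(-469\right) + 11 \left(-64\right)\right) = 7 i \sqrt{701} + \left(52997 - 704\right) = 7 i \sqrt{701} + 52293 = 52293 + 7 i \sqrt{701}$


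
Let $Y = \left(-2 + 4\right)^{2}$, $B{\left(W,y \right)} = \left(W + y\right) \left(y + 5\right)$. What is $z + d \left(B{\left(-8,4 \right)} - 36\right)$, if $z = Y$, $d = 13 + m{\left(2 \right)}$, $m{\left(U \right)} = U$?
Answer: $-1076$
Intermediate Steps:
$B{\left(W,y \right)} = \left(5 + y\right) \left(W + y\right)$ ($B{\left(W,y \right)} = \left(W + y\right) \left(5 + y\right) = \left(5 + y\right) \left(W + y\right)$)
$d = 15$ ($d = 13 + 2 = 15$)
$Y = 4$ ($Y = 2^{2} = 4$)
$z = 4$
$z + d \left(B{\left(-8,4 \right)} - 36\right) = 4 + 15 \left(\left(4^{2} + 5 \left(-8\right) + 5 \cdot 4 - 32\right) - 36\right) = 4 + 15 \left(\left(16 - 40 + 20 - 32\right) - 36\right) = 4 + 15 \left(-36 - 36\right) = 4 + 15 \left(-72\right) = 4 - 1080 = -1076$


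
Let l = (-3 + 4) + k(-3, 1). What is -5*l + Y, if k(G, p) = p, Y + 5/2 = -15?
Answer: -55/2 ≈ -27.500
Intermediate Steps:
Y = -35/2 (Y = -5/2 - 15 = -35/2 ≈ -17.500)
l = 2 (l = (-3 + 4) + 1 = 1 + 1 = 2)
-5*l + Y = -5*2 - 35/2 = -10 - 35/2 = -55/2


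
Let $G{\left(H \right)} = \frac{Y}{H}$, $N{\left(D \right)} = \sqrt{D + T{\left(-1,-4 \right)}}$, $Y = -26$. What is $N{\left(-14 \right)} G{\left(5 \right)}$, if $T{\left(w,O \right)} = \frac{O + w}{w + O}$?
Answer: $- \frac{26 i \sqrt{13}}{5} \approx - 18.749 i$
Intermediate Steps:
$T{\left(w,O \right)} = 1$ ($T{\left(w,O \right)} = \frac{O + w}{O + w} = 1$)
$N{\left(D \right)} = \sqrt{1 + D}$ ($N{\left(D \right)} = \sqrt{D + 1} = \sqrt{1 + D}$)
$G{\left(H \right)} = - \frac{26}{H}$
$N{\left(-14 \right)} G{\left(5 \right)} = \sqrt{1 - 14} \left(- \frac{26}{5}\right) = \sqrt{-13} \left(\left(-26\right) \frac{1}{5}\right) = i \sqrt{13} \left(- \frac{26}{5}\right) = - \frac{26 i \sqrt{13}}{5}$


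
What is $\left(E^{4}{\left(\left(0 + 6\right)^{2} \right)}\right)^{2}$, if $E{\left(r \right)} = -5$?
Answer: $390625$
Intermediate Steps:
$\left(E^{4}{\left(\left(0 + 6\right)^{2} \right)}\right)^{2} = \left(\left(-5\right)^{4}\right)^{2} = 625^{2} = 390625$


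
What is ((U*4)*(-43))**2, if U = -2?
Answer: 118336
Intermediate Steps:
((U*4)*(-43))**2 = (-2*4*(-43))**2 = (-8*(-43))**2 = 344**2 = 118336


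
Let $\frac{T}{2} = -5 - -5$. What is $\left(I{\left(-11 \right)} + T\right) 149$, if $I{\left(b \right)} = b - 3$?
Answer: $-2086$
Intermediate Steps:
$I{\left(b \right)} = -3 + b$
$T = 0$ ($T = 2 \left(-5 - -5\right) = 2 \left(-5 + 5\right) = 2 \cdot 0 = 0$)
$\left(I{\left(-11 \right)} + T\right) 149 = \left(\left(-3 - 11\right) + 0\right) 149 = \left(-14 + 0\right) 149 = \left(-14\right) 149 = -2086$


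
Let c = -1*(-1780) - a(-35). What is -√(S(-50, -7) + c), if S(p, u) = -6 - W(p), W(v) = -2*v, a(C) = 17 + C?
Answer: -6*√47 ≈ -41.134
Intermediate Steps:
S(p, u) = -6 + 2*p (S(p, u) = -6 - (-2)*p = -6 + 2*p)
c = 1798 (c = -1*(-1780) - (17 - 35) = 1780 - 1*(-18) = 1780 + 18 = 1798)
-√(S(-50, -7) + c) = -√((-6 + 2*(-50)) + 1798) = -√((-6 - 100) + 1798) = -√(-106 + 1798) = -√1692 = -6*√47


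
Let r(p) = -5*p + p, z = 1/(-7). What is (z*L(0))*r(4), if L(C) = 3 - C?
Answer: 48/7 ≈ 6.8571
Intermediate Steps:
z = -⅐ ≈ -0.14286
r(p) = -4*p
(z*L(0))*r(4) = (-(3 - 1*0)/7)*(-4*4) = -(3 + 0)/7*(-16) = -⅐*3*(-16) = -3/7*(-16) = 48/7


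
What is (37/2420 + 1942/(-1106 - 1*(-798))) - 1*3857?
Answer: -65444131/16940 ≈ -3863.3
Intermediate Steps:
(37/2420 + 1942/(-1106 - 1*(-798))) - 1*3857 = (37*(1/2420) + 1942/(-1106 + 798)) - 3857 = (37/2420 + 1942/(-308)) - 3857 = (37/2420 + 1942*(-1/308)) - 3857 = (37/2420 - 971/154) - 3857 = -106551/16940 - 3857 = -65444131/16940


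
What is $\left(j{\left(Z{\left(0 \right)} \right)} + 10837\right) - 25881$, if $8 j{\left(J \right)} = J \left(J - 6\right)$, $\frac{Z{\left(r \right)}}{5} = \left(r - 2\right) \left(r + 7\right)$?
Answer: $-14379$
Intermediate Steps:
$Z{\left(r \right)} = 5 \left(-2 + r\right) \left(7 + r\right)$ ($Z{\left(r \right)} = 5 \left(r - 2\right) \left(r + 7\right) = 5 \left(-2 + r\right) \left(7 + r\right)$)
$j{\left(J \right)} = \frac{J \left(-6 + J\right)}{8}$ ($j{\left(J \right)} = \frac{J \left(J - 6\right)}{8} = \frac{J \left(-6 + J\right)}{8}$)
$\left(j{\left(Z{\left(0 \right)} \right)} + 10837\right) - 25881 = \left(\frac{\left(-70 + 5 \cdot 0^{2} + 25 \cdot 0\right) \left(-6 + \left(-70 + 5 \cdot 0^{2} + 25 \cdot 0\right)\right)}{8} + 10837\right) - 25881 = \left(\frac{\left(-70 + 5 \cdot 0 + 0\right) \left(-6 + \left(-70 + 5 \cdot 0 + 0\right)\right)}{8} + 10837\right) - 25881 = \left(\frac{\left(-70 + 0 + 0\right) \left(-6 + \left(-70 + 0 + 0\right)\right)}{8} + 10837\right) - 25881 = \left(\frac{1}{8} \left(-70\right) \left(-6 - 70\right) + 10837\right) - 25881 = \left(\frac{1}{8} \left(-70\right) \left(-76\right) + 10837\right) - 25881 = \left(665 + 10837\right) - 25881 = 11502 - 25881 = -14379$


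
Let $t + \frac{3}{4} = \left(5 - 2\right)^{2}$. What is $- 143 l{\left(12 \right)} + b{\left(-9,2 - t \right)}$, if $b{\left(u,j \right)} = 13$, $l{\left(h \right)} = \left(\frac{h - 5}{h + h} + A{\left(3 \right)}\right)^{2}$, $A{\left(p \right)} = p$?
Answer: $- \frac{884975}{576} \approx -1536.4$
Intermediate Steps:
$t = \frac{33}{4}$ ($t = - \frac{3}{4} + \left(5 - 2\right)^{2} = - \frac{3}{4} + 3^{2} = - \frac{3}{4} + 9 = \frac{33}{4} \approx 8.25$)
$l{\left(h \right)} = \left(3 + \frac{-5 + h}{2 h}\right)^{2}$ ($l{\left(h \right)} = \left(\frac{h - 5}{h + h} + 3\right)^{2} = \left(\frac{-5 + h}{2 h} + 3\right)^{2} = \left(3 + \frac{-5 + h}{2 h}\right)^{2}$)
$- 143 l{\left(12 \right)} + b{\left(-9,2 - t \right)} = - 143 \frac{\left(-5 + 7 \cdot 12\right)^{2}}{4 \cdot 144} + 13 = - 143 \cdot \frac{1}{4} \cdot \frac{1}{144} \left(-5 + 84\right)^{2} + 13 = - 143 \cdot \frac{1}{4} \cdot \frac{1}{144} \cdot 79^{2} + 13 = - 143 \cdot \frac{1}{4} \cdot \frac{1}{144} \cdot 6241 + 13 = \left(-143\right) \frac{6241}{576} + 13 = - \frac{892463}{576} + 13 = - \frac{884975}{576}$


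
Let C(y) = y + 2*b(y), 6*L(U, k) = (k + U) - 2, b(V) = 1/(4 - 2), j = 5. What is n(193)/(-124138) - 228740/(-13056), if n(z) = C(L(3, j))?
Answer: 3549412501/202593216 ≈ 17.520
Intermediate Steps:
b(V) = ½ (b(V) = 1/2 = ½)
L(U, k) = -⅓ + U/6 + k/6 (L(U, k) = ((k + U) - 2)/6 = ((U + k) - 2)/6 = (-2 + U + k)/6 = -⅓ + U/6 + k/6)
C(y) = 1 + y (C(y) = y + 2*(½) = y + 1 = 1 + y)
n(z) = 2 (n(z) = 1 + (-⅓ + (⅙)*3 + (⅙)*5) = 1 + (-⅓ + ½ + ⅚) = 1 + 1 = 2)
n(193)/(-124138) - 228740/(-13056) = 2/(-124138) - 228740/(-13056) = 2*(-1/124138) - 228740*(-1/13056) = -1/62069 + 57185/3264 = 3549412501/202593216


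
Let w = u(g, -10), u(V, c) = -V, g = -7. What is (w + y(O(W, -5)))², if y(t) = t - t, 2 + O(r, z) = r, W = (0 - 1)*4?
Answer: 49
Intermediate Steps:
W = -4 (W = -1*4 = -4)
O(r, z) = -2 + r
y(t) = 0
w = 7 (w = -1*(-7) = 7)
(w + y(O(W, -5)))² = (7 + 0)² = 7² = 49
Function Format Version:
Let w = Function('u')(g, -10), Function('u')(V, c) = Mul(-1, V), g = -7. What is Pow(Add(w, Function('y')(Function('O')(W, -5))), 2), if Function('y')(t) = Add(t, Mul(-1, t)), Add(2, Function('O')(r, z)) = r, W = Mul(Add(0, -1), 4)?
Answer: 49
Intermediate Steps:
W = -4 (W = Mul(-1, 4) = -4)
Function('O')(r, z) = Add(-2, r)
Function('y')(t) = 0
w = 7 (w = Mul(-1, -7) = 7)
Pow(Add(w, Function('y')(Function('O')(W, -5))), 2) = Pow(Add(7, 0), 2) = Pow(7, 2) = 49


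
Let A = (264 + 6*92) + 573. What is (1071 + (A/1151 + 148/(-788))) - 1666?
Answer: -134683419/226747 ≈ -593.98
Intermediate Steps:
A = 1389 (A = (264 + 552) + 573 = 816 + 573 = 1389)
(1071 + (A/1151 + 148/(-788))) - 1666 = (1071 + (1389/1151 + 148/(-788))) - 1666 = (1071 + (1389*(1/1151) + 148*(-1/788))) - 1666 = (1071 + (1389/1151 - 37/197)) - 1666 = (1071 + 231046/226747) - 1666 = 243077083/226747 - 1666 = -134683419/226747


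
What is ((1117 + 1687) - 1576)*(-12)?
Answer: -14736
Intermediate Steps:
((1117 + 1687) - 1576)*(-12) = (2804 - 1576)*(-12) = 1228*(-12) = -14736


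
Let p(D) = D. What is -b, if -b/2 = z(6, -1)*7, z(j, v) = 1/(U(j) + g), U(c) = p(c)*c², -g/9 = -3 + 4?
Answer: 14/207 ≈ 0.067633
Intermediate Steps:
g = -9 (g = -9*(-3 + 4) = -9*1 = -9)
U(c) = c³ (U(c) = c*c² = c³)
z(j, v) = 1/(-9 + j³) (z(j, v) = 1/(j³ - 9) = 1/(-9 + j³))
b = -14/207 (b = -2*7/(-9 + 6³) = -2*7/(-9 + 216) = -2*7/207 = -14/207 ≈ -0.067633)
-b = -1*(-14/207) = 14/207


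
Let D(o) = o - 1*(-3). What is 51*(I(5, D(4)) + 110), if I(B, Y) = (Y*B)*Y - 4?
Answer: 17901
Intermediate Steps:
D(o) = 3 + o (D(o) = o + 3 = 3 + o)
I(B, Y) = -4 + B*Y**2 (I(B, Y) = (B*Y)*Y - 4 = B*Y**2 - 4 = -4 + B*Y**2)
51*(I(5, D(4)) + 110) = 51*((-4 + 5*(3 + 4)**2) + 110) = 51*((-4 + 5*7**2) + 110) = 51*((-4 + 5*49) + 110) = 51*((-4 + 245) + 110) = 51*(241 + 110) = 51*351 = 17901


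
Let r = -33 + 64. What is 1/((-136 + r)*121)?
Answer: -1/12705 ≈ -7.8709e-5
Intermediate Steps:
r = 31
1/((-136 + r)*121) = 1/((-136 + 31)*121) = 1/(-105*121) = 1/(-12705) = -1/12705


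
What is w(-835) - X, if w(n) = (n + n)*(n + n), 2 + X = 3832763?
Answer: -1043861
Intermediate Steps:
X = 3832761 (X = -2 + 3832763 = 3832761)
w(n) = 4*n² (w(n) = (2*n)*(2*n) = 4*n²)
w(-835) - X = 4*(-835)² - 1*3832761 = 4*697225 - 3832761 = 2788900 - 3832761 = -1043861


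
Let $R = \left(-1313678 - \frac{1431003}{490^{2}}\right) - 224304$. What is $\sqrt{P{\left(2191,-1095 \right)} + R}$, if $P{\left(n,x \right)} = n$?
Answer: $\frac{i \sqrt{368744850103}}{490} \approx 1239.3 i$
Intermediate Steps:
$R = - \frac{52752987029}{34300}$ ($R = \left(-1313678 - \frac{1431003}{240100}\right) - 224304 = \left(-1313678 - \frac{204429}{34300}\right) - 224304 = - \frac{45059359829}{34300} - 224304 = - \frac{52752987029}{34300} \approx -1.538 \cdot 10^{6}$)
$\sqrt{P{\left(2191,-1095 \right)} + R} = \sqrt{2191 - \frac{52752987029}{34300}} = \sqrt{- \frac{52677835729}{34300}} = \frac{i \sqrt{368744850103}}{490}$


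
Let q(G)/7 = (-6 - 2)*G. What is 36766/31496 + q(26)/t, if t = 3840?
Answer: 24023/30480 ≈ 0.78816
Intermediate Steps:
q(G) = -56*G (q(G) = 7*((-6 - 2)*G) = 7*(-8*G) = -56*G)
36766/31496 + q(26)/t = 36766/31496 - 56*26/3840 = 36766*(1/31496) - 1456*1/3840 = 593/508 - 91/240 = 24023/30480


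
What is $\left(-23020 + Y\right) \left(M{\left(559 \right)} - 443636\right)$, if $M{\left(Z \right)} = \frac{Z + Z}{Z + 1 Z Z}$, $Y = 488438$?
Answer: $- \frac{28906664946011}{140} \approx -2.0648 \cdot 10^{11}$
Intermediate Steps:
$M{\left(Z \right)} = \frac{2 Z}{Z + Z^{2}}$ ($M{\left(Z \right)} = \frac{2 Z}{Z + Z Z} = \frac{2 Z}{Z + Z^{2}}$)
$\left(-23020 + Y\right) \left(M{\left(559 \right)} - 443636\right) = \left(-23020 + 488438\right) \left(\frac{2}{1 + 559} - 443636\right) = 465418 \left(\frac{2}{560} - 443636\right) = 465418 \left(2 \cdot \frac{1}{560} - 443636\right) = 465418 \left(\frac{1}{280} - 443636\right) = 465418 \left(- \frac{124218079}{280}\right) = - \frac{28906664946011}{140}$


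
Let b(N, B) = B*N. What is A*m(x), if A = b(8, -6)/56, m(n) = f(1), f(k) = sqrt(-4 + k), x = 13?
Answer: -6*I*sqrt(3)/7 ≈ -1.4846*I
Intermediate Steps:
m(n) = I*sqrt(3) (m(n) = sqrt(-4 + 1) = sqrt(-3) = I*sqrt(3))
A = -6/7 (A = -6*8/56 = -48*1/56 = -6/7 ≈ -0.85714)
A*m(x) = -6*I*sqrt(3)/7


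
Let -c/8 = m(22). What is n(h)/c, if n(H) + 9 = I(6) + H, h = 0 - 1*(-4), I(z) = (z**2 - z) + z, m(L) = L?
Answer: -31/176 ≈ -0.17614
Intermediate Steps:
I(z) = z**2
h = 4 (h = 0 + 4 = 4)
c = -176 (c = -8*22 = -176)
n(H) = 27 + H (n(H) = -9 + (6**2 + H) = -9 + (36 + H) = 27 + H)
n(h)/c = (27 + 4)/(-176) = 31*(-1/176) = -31/176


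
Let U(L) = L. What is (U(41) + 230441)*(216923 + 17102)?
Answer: 53938550050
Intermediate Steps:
(U(41) + 230441)*(216923 + 17102) = (41 + 230441)*(216923 + 17102) = 230482*234025 = 53938550050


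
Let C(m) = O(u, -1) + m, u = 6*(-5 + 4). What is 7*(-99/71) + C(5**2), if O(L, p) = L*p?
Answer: 1508/71 ≈ 21.239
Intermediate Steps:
u = -6 (u = 6*(-1) = -6)
C(m) = 6 + m (C(m) = -6*(-1) + m = 6 + m)
7*(-99/71) + C(5**2) = 7*(-99/71) + (6 + 5**2) = 7*(-99*1/71) + (6 + 25) = 7*(-99/71) + 31 = -693/71 + 31 = 1508/71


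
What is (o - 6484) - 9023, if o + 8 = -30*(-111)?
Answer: -12185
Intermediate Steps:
o = 3322 (o = -8 - 30*(-111) = -8 + 3330 = 3322)
(o - 6484) - 9023 = (3322 - 6484) - 9023 = -3162 - 9023 = -12185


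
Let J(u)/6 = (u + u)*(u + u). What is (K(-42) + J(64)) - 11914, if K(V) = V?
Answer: 86348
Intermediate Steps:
J(u) = 24*u² (J(u) = 6*((u + u)*(u + u)) = 6*((2*u)*(2*u)) = 6*(4*u²) = 24*u²)
(K(-42) + J(64)) - 11914 = (-42 + 24*64²) - 11914 = (-42 + 24*4096) - 11914 = (-42 + 98304) - 11914 = 98262 - 11914 = 86348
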